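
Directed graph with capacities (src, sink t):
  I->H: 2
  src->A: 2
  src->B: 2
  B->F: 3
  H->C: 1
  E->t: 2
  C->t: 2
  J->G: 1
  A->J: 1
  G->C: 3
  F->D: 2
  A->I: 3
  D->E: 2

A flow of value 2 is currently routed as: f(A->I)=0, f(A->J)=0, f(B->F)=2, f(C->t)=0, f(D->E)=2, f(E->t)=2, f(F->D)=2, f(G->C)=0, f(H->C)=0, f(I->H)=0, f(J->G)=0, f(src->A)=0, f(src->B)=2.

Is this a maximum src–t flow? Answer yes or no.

No

Residual path src->A->I->H->C->t has bottleneck 1 > 0.
Pushing 1 along it raises the flow to 3, so the given flow is not maximum.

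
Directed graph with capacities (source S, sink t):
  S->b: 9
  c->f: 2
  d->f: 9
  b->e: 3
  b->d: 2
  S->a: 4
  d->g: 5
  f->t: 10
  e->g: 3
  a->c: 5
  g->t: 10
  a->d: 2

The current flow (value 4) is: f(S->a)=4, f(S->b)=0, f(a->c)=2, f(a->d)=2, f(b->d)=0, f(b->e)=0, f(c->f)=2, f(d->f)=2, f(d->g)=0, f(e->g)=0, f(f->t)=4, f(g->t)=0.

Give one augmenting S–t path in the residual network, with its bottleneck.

Residual along S->b->d->f->t: S->b: 9, b->d: 2, d->f: 7, f->t: 6.
Bottleneck = min = 2.

S->b->d->f->t, bottleneck 2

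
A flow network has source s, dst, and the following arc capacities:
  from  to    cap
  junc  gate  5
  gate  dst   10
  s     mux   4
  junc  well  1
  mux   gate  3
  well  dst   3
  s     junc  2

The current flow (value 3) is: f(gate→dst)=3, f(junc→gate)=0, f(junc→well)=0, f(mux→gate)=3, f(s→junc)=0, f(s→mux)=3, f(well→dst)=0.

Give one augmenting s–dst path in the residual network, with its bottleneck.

s→junc→gate→dst, bottleneck 2

Residual along s→junc→gate→dst: s→junc: 2, junc→gate: 5, gate→dst: 7.
Bottleneck = min = 2.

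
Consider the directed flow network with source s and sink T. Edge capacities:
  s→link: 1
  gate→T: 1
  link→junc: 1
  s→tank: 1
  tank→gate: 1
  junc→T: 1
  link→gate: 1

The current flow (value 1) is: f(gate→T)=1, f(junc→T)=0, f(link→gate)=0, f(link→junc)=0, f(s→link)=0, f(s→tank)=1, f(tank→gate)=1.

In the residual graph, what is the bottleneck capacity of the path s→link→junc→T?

Residual capacities along the path: s→link: 1, link→junc: 1, junc→T: 1.
Minimum is 1.

1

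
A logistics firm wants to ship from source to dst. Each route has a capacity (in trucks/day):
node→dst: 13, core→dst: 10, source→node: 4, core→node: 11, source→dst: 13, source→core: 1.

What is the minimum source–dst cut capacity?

18

Max flow = 18 (via 3 augmenting paths).
In the residual at optimum, the set reachable from source is {source}.
Cut edges: source→core (cap 1), source→node (cap 4), source→dst (cap 13). Sum = 18.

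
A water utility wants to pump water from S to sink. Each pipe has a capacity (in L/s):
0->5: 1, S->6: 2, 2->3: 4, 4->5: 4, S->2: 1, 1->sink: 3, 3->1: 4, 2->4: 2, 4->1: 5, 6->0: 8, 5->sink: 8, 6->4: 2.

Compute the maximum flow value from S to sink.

3

Augment S->2->3->1->sink: bottleneck 1. Total 1.
Augment S->6->4->1->sink: bottleneck 2. Total 3.
No augmenting path remains in the residual graph.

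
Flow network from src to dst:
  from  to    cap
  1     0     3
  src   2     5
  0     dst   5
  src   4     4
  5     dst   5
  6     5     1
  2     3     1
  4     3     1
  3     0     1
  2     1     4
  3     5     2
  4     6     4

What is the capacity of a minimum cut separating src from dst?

Max flow = 6 (via 4 augmenting paths).
In the residual at optimum, the set reachable from src is {1, 2, 4, 6, src}.
Cut edges: 2->3 (cap 1), 1->0 (cap 3), 4->3 (cap 1), 6->5 (cap 1). Sum = 6.

6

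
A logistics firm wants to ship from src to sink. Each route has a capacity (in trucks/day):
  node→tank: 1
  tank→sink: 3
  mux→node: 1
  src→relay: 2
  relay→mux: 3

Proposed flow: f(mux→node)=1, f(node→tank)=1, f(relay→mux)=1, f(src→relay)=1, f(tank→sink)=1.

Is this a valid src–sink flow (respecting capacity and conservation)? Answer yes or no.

Every edge has 0 ≤ f(e) ≤ cap(e).
At each intermediate node, inflow equals outflow.

Yes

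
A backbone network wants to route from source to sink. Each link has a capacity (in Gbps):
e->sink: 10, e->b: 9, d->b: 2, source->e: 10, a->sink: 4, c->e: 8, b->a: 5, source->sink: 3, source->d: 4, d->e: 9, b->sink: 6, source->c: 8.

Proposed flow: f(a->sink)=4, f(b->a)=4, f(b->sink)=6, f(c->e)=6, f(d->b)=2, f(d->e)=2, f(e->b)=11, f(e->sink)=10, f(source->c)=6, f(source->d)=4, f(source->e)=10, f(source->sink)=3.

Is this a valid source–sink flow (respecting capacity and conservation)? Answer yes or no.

No

Capacity violated on e->b: flow 11 > capacity 9.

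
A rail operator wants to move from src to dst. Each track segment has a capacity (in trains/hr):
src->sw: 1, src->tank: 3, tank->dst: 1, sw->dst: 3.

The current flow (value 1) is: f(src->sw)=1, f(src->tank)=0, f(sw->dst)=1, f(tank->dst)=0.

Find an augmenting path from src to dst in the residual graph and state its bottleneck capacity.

Residual along src->tank->dst: src->tank: 3, tank->dst: 1.
Bottleneck = min = 1.

src->tank->dst, bottleneck 1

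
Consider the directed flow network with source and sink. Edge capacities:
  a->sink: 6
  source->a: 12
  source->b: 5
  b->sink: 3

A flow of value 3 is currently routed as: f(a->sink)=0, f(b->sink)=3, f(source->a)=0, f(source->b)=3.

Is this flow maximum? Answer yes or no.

No

Residual path source->a->sink has bottleneck 6 > 0.
Pushing 6 along it raises the flow to 9, so the given flow is not maximum.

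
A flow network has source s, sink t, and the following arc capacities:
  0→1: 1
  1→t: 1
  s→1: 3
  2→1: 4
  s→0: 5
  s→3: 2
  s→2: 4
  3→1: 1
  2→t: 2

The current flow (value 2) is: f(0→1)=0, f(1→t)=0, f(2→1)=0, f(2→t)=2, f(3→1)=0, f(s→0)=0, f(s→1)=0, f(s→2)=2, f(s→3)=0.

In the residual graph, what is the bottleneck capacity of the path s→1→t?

1

Residual capacities along the path: s→1: 3, 1→t: 1.
Minimum is 1.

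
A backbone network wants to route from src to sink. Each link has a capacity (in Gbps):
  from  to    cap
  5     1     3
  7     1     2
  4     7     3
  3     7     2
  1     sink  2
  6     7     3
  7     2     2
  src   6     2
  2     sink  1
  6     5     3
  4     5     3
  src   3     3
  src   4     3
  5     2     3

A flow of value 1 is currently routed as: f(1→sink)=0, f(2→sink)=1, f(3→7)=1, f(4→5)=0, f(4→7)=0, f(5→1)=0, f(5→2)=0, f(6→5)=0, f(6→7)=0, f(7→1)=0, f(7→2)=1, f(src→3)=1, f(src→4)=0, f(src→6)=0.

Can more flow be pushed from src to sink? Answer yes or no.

Yes

Residual path src→3→7→1→sink has bottleneck 1 > 0.
Pushing 1 along it raises the flow to 2, so the given flow is not maximum.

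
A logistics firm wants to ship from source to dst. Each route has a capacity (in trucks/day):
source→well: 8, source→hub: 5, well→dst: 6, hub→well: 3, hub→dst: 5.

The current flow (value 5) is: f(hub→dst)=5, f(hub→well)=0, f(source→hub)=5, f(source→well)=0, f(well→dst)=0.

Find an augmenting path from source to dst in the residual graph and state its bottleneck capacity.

Residual along source→well→dst: source→well: 8, well→dst: 6.
Bottleneck = min = 6.

source→well→dst, bottleneck 6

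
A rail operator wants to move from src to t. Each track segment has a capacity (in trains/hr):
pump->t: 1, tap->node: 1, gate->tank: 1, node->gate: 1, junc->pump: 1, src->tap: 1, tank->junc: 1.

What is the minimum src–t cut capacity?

1

Max flow = 1 (via 1 augmenting path).
In the residual at optimum, the set reachable from src is {src}.
Cut edges: src->tap (cap 1). Sum = 1.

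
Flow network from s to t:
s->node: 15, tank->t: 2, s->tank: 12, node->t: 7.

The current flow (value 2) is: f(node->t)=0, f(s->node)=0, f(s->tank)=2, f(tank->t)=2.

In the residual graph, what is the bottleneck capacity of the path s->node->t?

Residual capacities along the path: s->node: 15, node->t: 7.
Minimum is 7.

7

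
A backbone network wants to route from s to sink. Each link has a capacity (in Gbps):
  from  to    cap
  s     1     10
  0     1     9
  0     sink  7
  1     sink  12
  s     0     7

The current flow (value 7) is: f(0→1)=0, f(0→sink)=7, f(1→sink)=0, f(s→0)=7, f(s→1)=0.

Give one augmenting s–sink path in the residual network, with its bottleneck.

Residual along s→1→sink: s→1: 10, 1→sink: 12.
Bottleneck = min = 10.

s→1→sink, bottleneck 10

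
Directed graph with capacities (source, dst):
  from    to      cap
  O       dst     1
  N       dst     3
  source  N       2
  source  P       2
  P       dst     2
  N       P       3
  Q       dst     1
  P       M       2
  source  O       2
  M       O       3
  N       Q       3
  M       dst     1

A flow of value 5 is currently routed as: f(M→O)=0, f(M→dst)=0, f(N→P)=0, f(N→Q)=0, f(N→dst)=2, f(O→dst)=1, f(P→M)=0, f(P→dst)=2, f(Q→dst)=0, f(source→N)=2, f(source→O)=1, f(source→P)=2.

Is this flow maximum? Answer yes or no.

Yes

Residual reachable from source: {O, source}; dst is not reachable.
Saturated cut: source→N, source→P, O→dst with total capacity 5 = current flow value. Flow is maximum.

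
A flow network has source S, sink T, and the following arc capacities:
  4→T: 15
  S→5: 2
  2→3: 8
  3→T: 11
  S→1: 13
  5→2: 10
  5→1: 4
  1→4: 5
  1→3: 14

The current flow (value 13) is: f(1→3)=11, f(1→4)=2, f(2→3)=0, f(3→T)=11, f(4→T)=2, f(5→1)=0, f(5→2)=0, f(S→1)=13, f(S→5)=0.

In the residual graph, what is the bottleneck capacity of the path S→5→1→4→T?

2

Residual capacities along the path: S→5: 2, 5→1: 4, 1→4: 3, 4→T: 13.
Minimum is 2.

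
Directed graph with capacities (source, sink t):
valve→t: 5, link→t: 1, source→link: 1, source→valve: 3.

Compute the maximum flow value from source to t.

Augment source→valve→t: bottleneck 3. Total 3.
Augment source→link→t: bottleneck 1. Total 4.
No augmenting path remains in the residual graph.

4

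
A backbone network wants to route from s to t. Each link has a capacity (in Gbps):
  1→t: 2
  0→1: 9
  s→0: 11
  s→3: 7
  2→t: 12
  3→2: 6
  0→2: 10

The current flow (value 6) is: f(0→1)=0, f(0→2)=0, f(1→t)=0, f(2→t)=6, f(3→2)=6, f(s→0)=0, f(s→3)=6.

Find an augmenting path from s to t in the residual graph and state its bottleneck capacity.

s→0→2→t, bottleneck 6

Residual along s→0→2→t: s→0: 11, 0→2: 10, 2→t: 6.
Bottleneck = min = 6.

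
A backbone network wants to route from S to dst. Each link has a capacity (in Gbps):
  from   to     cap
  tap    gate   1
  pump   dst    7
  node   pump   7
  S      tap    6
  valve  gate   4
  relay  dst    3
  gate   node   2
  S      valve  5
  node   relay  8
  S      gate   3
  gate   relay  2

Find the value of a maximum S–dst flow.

4

Augment S->gate->relay->dst: bottleneck 2. Total 2.
Augment S->gate->node->pump->dst: bottleneck 1. Total 3.
Augment S->tap->gate->node->pump->dst: bottleneck 1. Total 4.
No augmenting path remains in the residual graph.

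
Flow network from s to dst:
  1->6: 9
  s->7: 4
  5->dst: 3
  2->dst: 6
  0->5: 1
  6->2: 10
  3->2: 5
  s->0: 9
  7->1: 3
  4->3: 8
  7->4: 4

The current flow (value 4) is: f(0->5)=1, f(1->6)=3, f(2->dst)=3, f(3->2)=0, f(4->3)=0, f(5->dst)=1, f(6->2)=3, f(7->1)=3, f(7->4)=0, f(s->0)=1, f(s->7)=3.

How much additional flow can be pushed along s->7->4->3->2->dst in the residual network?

1

Residual capacities along the path: s->7: 1, 7->4: 4, 4->3: 8, 3->2: 5, 2->dst: 3.
Minimum is 1.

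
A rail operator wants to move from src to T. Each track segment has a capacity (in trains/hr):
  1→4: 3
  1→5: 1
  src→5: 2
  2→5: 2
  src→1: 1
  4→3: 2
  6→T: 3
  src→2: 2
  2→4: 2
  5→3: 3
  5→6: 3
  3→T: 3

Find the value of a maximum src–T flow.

5

Augment src→5→6→T: bottleneck 2. Total 2.
Augment src→2→4→3→T: bottleneck 2. Total 4.
Augment src→1→5→6→T: bottleneck 1. Total 5.
No augmenting path remains in the residual graph.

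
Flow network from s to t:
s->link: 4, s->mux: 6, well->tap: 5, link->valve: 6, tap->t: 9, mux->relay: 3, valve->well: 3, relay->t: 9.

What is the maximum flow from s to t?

6

Augment s->mux->relay->t: bottleneck 3. Total 3.
Augment s->link->valve->well->tap->t: bottleneck 3. Total 6.
No augmenting path remains in the residual graph.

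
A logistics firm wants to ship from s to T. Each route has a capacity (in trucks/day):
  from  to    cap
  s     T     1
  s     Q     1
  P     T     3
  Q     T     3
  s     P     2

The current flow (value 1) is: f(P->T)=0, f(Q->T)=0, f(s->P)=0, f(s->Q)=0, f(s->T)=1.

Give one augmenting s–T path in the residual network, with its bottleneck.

s->Q->T, bottleneck 1

Residual along s->Q->T: s->Q: 1, Q->T: 3.
Bottleneck = min = 1.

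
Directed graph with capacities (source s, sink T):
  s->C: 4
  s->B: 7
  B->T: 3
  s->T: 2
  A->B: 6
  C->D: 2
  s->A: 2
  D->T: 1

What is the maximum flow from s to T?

Augment s->T: bottleneck 2. Total 2.
Augment s->B->T: bottleneck 3. Total 5.
Augment s->C->D->T: bottleneck 1. Total 6.
No augmenting path remains in the residual graph.

6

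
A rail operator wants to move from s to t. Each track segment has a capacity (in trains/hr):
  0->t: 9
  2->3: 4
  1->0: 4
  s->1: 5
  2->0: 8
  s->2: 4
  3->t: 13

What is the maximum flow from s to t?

8

Augment s->2->3->t: bottleneck 4. Total 4.
Augment s->1->0->t: bottleneck 4. Total 8.
No augmenting path remains in the residual graph.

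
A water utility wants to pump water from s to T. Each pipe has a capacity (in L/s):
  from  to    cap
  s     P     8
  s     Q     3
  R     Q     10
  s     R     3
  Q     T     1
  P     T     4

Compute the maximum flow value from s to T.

Augment s->Q->T: bottleneck 1. Total 1.
Augment s->P->T: bottleneck 4. Total 5.
No augmenting path remains in the residual graph.

5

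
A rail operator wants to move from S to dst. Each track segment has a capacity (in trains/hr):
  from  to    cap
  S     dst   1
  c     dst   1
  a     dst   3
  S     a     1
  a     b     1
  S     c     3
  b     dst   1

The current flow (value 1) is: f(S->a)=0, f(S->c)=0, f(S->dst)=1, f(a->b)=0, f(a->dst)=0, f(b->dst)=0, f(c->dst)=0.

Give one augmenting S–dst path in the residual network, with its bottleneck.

Residual along S->c->dst: S->c: 3, c->dst: 1.
Bottleneck = min = 1.

S->c->dst, bottleneck 1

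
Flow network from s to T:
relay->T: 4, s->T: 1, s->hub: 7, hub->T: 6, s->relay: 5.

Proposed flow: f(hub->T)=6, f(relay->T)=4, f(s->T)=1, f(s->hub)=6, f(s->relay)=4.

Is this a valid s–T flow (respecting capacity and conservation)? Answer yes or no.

Yes

Every edge has 0 ≤ f(e) ≤ cap(e).
At each intermediate node, inflow equals outflow.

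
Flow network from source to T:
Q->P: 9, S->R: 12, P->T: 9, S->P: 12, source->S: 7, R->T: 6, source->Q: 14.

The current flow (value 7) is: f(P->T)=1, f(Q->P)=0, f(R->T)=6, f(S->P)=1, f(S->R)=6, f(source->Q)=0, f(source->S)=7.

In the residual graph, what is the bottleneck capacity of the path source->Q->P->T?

8

Residual capacities along the path: source->Q: 14, Q->P: 9, P->T: 8.
Minimum is 8.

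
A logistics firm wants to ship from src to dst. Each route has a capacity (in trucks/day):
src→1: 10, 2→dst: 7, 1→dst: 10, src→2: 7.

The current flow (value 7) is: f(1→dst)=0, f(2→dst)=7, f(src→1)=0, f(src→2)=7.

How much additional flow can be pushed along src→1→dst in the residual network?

10

Residual capacities along the path: src→1: 10, 1→dst: 10.
Minimum is 10.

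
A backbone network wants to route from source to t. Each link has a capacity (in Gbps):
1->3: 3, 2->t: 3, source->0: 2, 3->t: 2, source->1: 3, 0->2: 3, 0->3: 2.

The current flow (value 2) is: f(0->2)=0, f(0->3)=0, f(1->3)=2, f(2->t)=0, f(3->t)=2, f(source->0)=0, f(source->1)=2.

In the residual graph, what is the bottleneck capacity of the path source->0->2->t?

Residual capacities along the path: source->0: 2, 0->2: 3, 2->t: 3.
Minimum is 2.

2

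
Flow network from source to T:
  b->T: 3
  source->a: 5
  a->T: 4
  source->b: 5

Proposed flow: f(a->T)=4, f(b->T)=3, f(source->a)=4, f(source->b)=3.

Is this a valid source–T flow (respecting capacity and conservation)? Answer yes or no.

Yes

Every edge has 0 ≤ f(e) ≤ cap(e).
At each intermediate node, inflow equals outflow.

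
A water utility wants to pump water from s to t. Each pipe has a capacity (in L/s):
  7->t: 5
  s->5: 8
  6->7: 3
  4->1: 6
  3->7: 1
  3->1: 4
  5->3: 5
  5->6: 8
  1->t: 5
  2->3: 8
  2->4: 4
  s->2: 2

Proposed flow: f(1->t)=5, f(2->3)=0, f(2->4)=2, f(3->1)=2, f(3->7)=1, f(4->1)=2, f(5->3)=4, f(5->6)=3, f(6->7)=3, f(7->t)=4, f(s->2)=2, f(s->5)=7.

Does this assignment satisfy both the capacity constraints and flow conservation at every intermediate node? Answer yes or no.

No

Conservation fails at 3: inflow 4 ≠ outflow 3.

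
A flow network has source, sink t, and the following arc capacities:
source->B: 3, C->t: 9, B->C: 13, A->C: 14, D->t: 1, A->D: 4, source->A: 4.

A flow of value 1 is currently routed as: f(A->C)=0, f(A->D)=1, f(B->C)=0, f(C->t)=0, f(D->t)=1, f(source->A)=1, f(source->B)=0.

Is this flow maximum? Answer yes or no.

Residual path source->A->C->t has bottleneck 3 > 0.
Pushing 3 along it raises the flow to 4, so the given flow is not maximum.

No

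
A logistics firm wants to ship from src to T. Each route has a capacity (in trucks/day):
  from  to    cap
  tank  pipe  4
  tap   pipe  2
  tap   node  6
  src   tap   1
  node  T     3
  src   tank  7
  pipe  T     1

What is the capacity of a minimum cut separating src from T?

2

Max flow = 2 (via 2 augmenting paths).
In the residual at optimum, the set reachable from src is {pipe, src, tank}.
Cut edges: src->tap (cap 1), pipe->T (cap 1). Sum = 2.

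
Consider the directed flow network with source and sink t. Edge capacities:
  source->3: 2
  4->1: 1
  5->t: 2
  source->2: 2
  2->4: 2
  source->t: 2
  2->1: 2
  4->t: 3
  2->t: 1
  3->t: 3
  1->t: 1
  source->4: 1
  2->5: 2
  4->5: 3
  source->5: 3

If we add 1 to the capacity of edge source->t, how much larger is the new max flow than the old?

Original max flow = 9.
After raising cap(source->t), augmenting paths through that edge carry 1 more unit.
New max flow = 10. Increase = 1.

1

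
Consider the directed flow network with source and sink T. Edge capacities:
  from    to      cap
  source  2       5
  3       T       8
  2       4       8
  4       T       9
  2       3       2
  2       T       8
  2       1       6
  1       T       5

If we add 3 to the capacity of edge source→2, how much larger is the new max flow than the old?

Original max flow = 5.
After raising cap(source→2), augmenting paths through that edge carry 3 more units.
New max flow = 8. Increase = 3.

3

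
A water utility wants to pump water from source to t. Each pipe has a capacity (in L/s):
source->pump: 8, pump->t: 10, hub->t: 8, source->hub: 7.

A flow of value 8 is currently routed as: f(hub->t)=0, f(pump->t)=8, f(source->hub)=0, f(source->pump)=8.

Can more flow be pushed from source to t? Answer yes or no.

Residual path source->hub->t has bottleneck 7 > 0.
Pushing 7 along it raises the flow to 15, so the given flow is not maximum.

Yes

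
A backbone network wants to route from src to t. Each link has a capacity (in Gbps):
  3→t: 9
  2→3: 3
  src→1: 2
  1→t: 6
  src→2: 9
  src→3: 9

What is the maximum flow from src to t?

Augment src→1→t: bottleneck 2. Total 2.
Augment src→3→t: bottleneck 9. Total 11.
No augmenting path remains in the residual graph.

11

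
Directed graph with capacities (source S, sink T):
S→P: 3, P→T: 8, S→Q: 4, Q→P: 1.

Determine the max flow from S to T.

Augment S→P→T: bottleneck 3. Total 3.
Augment S→Q→P→T: bottleneck 1. Total 4.
No augmenting path remains in the residual graph.

4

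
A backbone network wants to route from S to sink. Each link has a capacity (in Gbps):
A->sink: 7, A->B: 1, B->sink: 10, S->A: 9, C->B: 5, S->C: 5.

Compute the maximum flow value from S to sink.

Augment S->A->sink: bottleneck 7. Total 7.
Augment S->C->B->sink: bottleneck 5. Total 12.
Augment S->A->B->sink: bottleneck 1. Total 13.
No augmenting path remains in the residual graph.

13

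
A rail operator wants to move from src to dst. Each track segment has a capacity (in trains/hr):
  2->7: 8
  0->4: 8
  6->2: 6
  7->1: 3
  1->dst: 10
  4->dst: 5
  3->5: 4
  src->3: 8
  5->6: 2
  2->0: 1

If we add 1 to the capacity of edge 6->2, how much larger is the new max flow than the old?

Original max flow = 2.
Edge 6->2 does not cross the min cut (source side {3, 5, src}), so extra capacity there cannot help.
New max flow = 2. Increase = 0.

0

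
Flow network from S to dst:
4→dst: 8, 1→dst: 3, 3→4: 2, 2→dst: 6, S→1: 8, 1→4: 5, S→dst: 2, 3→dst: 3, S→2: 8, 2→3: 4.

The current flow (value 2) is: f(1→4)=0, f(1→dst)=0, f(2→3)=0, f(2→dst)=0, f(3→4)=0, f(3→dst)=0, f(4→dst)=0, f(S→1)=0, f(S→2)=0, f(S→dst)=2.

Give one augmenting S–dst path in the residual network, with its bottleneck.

S→1→dst, bottleneck 3

Residual along S→1→dst: S→1: 8, 1→dst: 3.
Bottleneck = min = 3.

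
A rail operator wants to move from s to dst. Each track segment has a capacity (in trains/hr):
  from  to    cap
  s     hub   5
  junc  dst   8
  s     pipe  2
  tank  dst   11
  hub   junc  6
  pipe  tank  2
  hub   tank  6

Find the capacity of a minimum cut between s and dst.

7

Max flow = 7 (via 2 augmenting paths).
In the residual at optimum, the set reachable from s is {s}.
Cut edges: s->hub (cap 5), s->pipe (cap 2). Sum = 7.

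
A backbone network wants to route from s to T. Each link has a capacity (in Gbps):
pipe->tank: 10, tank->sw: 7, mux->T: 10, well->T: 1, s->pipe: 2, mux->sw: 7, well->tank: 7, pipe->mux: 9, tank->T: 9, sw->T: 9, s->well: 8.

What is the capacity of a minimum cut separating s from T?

10

Max flow = 10 (via 3 augmenting paths).
In the residual at optimum, the set reachable from s is {s}.
Cut edges: s->pipe (cap 2), s->well (cap 8). Sum = 10.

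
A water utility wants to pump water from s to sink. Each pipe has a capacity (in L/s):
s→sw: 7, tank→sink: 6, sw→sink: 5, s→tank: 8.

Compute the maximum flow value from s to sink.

11

Augment s→sw→sink: bottleneck 5. Total 5.
Augment s→tank→sink: bottleneck 6. Total 11.
No augmenting path remains in the residual graph.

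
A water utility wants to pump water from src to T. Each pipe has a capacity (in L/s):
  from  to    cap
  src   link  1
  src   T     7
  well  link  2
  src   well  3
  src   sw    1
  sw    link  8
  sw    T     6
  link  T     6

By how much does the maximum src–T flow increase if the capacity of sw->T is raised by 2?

Original max flow = 11.
Edge sw->T does not cross the min cut (source side {src, well}), so extra capacity there cannot help.
New max flow = 11. Increase = 0.

0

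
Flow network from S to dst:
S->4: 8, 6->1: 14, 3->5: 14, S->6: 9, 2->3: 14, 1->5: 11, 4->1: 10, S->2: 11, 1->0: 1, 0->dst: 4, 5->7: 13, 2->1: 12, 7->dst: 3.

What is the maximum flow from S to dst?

4

Augment S->4->1->0->dst: bottleneck 1. Total 1.
Augment S->4->1->5->7->dst: bottleneck 3. Total 4.
No augmenting path remains in the residual graph.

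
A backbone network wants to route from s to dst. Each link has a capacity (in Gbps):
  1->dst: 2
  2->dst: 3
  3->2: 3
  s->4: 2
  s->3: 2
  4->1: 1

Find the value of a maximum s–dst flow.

3

Augment s->3->2->dst: bottleneck 2. Total 2.
Augment s->4->1->dst: bottleneck 1. Total 3.
No augmenting path remains in the residual graph.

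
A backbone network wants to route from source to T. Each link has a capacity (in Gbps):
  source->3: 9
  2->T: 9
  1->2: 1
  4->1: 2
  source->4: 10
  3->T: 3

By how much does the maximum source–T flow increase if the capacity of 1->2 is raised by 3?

1

Original max flow = 4.
After raising cap(1->2), augmenting paths through that edge carry 1 more unit.
New max flow = 5. Increase = 1.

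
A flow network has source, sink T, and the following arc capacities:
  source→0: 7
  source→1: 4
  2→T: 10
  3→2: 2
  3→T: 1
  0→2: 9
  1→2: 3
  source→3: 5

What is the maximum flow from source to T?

11

Augment source→3→T: bottleneck 1. Total 1.
Augment source→1→2→T: bottleneck 3. Total 4.
Augment source→0→2→T: bottleneck 7. Total 11.
No augmenting path remains in the residual graph.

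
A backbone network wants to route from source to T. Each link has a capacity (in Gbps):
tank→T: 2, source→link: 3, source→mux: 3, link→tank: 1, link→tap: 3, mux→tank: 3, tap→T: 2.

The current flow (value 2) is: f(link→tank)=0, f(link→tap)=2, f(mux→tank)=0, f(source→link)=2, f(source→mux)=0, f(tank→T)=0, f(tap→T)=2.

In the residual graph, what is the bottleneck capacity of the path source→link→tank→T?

Residual capacities along the path: source→link: 1, link→tank: 1, tank→T: 2.
Minimum is 1.

1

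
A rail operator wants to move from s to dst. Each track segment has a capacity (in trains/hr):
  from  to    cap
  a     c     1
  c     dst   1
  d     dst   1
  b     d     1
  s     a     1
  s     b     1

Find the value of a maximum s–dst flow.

2

Augment s→a→c→dst: bottleneck 1. Total 1.
Augment s→b→d→dst: bottleneck 1. Total 2.
No augmenting path remains in the residual graph.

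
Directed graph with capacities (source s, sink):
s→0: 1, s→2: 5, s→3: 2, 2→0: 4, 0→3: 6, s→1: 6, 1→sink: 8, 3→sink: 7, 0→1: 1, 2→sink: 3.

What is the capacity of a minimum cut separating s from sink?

14

Max flow = 14 (via 5 augmenting paths).
In the residual at optimum, the set reachable from s is {s}.
Cut edges: s→2 (cap 5), s→0 (cap 1), s→3 (cap 2), s→1 (cap 6). Sum = 14.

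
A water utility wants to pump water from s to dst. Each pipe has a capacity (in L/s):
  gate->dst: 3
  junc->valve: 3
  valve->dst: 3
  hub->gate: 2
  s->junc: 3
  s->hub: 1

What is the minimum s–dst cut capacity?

Max flow = 4 (via 2 augmenting paths).
In the residual at optimum, the set reachable from s is {s}.
Cut edges: s->hub (cap 1), s->junc (cap 3). Sum = 4.

4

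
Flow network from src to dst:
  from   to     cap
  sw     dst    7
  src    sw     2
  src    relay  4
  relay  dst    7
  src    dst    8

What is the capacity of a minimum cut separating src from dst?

14

Max flow = 14 (via 3 augmenting paths).
In the residual at optimum, the set reachable from src is {src}.
Cut edges: src→relay (cap 4), src→sw (cap 2), src→dst (cap 8). Sum = 14.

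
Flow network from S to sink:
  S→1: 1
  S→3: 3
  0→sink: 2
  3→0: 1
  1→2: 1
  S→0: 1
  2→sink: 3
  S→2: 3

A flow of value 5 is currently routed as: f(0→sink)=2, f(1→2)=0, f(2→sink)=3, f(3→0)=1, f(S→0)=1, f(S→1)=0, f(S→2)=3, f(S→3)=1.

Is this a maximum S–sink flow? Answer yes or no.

Yes

Residual reachable from S: {1, 2, 3, S}; sink is not reachable.
Saturated cut: S→0, 3→0, 2→sink with total capacity 5 = current flow value. Flow is maximum.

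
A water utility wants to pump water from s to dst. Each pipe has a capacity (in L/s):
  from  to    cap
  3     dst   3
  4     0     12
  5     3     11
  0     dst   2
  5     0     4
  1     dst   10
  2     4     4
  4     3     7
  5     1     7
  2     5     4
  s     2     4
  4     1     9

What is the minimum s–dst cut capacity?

4

Max flow = 4 (via 2 augmenting paths).
In the residual at optimum, the set reachable from s is {s}.
Cut edges: s→2 (cap 4). Sum = 4.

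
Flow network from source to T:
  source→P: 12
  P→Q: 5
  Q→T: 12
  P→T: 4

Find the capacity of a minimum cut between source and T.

9

Max flow = 9 (via 2 augmenting paths).
In the residual at optimum, the set reachable from source is {P, source}.
Cut edges: P→Q (cap 5), P→T (cap 4). Sum = 9.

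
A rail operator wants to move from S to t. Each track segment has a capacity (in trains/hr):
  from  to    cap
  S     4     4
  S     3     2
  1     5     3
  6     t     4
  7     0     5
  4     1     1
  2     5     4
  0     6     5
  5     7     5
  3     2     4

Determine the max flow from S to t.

Augment S->3->2->5->7->0->6->t: bottleneck 2. Total 2.
Augment S->4->1->5->7->0->6->t: bottleneck 1. Total 3.
No augmenting path remains in the residual graph.

3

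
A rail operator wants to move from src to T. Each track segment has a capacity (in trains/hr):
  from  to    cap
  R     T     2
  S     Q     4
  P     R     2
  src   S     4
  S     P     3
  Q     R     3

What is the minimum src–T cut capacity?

Max flow = 2 (via 1 augmenting path).
In the residual at optimum, the set reachable from src is {P, Q, R, S, src}.
Cut edges: R→T (cap 2). Sum = 2.

2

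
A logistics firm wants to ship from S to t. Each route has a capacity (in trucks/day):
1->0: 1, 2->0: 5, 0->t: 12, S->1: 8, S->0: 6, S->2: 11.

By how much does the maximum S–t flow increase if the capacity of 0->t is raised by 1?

Original max flow = 12.
Edge 0->t does not cross the min cut (source side {1, 2, S}), so extra capacity there cannot help.
New max flow = 12. Increase = 0.

0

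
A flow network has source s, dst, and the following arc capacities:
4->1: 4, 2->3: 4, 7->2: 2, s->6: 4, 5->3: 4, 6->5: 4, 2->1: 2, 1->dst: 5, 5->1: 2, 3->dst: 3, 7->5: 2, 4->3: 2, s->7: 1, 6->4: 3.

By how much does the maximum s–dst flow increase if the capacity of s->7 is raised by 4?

3

Original max flow = 5.
After raising cap(s->7), augmenting paths through that edge carry 3 more units.
New max flow = 8. Increase = 3.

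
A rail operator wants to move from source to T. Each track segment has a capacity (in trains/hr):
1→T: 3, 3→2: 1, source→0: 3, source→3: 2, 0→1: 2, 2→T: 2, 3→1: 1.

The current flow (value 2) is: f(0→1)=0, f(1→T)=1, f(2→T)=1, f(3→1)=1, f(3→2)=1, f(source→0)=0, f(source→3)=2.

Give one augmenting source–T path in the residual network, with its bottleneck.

source→0→1→T, bottleneck 2

Residual along source→0→1→T: source→0: 3, 0→1: 2, 1→T: 2.
Bottleneck = min = 2.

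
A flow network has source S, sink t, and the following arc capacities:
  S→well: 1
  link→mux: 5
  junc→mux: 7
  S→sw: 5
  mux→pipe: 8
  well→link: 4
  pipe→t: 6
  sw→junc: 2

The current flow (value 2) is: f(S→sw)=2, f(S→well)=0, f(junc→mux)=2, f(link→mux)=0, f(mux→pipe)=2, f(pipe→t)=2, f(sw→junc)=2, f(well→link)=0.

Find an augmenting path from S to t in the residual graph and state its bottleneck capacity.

Residual along S→well→link→mux→pipe→t: S→well: 1, well→link: 4, link→mux: 5, mux→pipe: 6, pipe→t: 4.
Bottleneck = min = 1.

S→well→link→mux→pipe→t, bottleneck 1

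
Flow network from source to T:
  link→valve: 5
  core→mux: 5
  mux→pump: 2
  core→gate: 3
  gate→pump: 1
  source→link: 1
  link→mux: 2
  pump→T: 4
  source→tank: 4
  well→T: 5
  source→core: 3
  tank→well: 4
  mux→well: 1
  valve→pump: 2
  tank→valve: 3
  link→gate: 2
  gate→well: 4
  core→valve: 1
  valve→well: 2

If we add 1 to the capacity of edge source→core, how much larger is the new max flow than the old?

Original max flow = 8.
After raising cap(source→core), augmenting paths through that edge carry 1 more unit.
New max flow = 9. Increase = 1.

1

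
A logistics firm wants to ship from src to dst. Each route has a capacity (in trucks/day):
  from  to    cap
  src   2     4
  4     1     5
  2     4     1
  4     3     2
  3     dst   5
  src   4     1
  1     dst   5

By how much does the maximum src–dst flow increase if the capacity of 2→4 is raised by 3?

3

Original max flow = 2.
After raising cap(2→4), augmenting paths through that edge carry 3 more units.
New max flow = 5. Increase = 3.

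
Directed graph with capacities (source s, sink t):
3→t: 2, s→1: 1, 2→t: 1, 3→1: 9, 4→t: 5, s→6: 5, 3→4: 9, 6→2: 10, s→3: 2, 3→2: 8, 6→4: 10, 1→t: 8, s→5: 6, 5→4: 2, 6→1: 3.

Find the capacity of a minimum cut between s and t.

Max flow = 10 (via 6 augmenting paths).
In the residual at optimum, the set reachable from s is {5, s}.
Cut edges: s→6 (cap 5), s→3 (cap 2), s→1 (cap 1), 5→4 (cap 2). Sum = 10.

10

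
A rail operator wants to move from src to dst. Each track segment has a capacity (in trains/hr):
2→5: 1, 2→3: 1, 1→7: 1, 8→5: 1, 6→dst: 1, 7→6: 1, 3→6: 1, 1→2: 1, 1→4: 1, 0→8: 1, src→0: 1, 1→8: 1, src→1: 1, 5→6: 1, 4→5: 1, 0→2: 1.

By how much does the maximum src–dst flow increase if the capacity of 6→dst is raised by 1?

Original max flow = 1.
After raising cap(6→dst), augmenting paths through that edge carry 1 more unit.
New max flow = 2. Increase = 1.

1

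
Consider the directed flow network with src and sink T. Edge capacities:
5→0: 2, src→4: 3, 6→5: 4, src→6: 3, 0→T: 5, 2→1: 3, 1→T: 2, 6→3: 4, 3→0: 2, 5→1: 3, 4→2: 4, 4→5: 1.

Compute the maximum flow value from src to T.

6

Augment src→4→2→1→T: bottleneck 2. Total 2.
Augment src→4→5→0→T: bottleneck 1. Total 3.
Augment src→6→5→0→T: bottleneck 1. Total 4.
Augment src→6→3→0→T: bottleneck 2. Total 6.
No augmenting path remains in the residual graph.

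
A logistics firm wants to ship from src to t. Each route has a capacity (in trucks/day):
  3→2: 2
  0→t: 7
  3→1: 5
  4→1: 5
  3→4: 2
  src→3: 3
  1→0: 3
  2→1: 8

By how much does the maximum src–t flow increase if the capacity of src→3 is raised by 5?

Original max flow = 3.
Even with extra capacity on src→3, another cut of capacity 3 remains binding.
New max flow = 3. Increase = 0.

0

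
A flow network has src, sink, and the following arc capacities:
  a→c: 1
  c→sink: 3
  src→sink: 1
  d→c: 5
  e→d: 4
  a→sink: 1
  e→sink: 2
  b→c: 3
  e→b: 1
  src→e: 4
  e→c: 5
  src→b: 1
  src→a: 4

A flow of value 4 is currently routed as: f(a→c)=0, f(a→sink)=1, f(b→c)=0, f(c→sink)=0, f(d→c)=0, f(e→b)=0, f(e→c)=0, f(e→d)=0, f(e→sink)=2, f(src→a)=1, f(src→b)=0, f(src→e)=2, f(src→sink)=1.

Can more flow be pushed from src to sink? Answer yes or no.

Yes

Residual path src→e→c→sink has bottleneck 2 > 0.
Pushing 2 along it raises the flow to 6, so the given flow is not maximum.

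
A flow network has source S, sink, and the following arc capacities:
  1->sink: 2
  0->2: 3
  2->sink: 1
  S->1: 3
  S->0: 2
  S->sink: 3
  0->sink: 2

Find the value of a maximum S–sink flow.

Augment S->sink: bottleneck 3. Total 3.
Augment S->0->sink: bottleneck 2. Total 5.
Augment S->1->sink: bottleneck 2. Total 7.
No augmenting path remains in the residual graph.

7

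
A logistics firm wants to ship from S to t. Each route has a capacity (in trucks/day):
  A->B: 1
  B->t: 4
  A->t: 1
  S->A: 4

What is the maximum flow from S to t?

2

Augment S->A->t: bottleneck 1. Total 1.
Augment S->A->B->t: bottleneck 1. Total 2.
No augmenting path remains in the residual graph.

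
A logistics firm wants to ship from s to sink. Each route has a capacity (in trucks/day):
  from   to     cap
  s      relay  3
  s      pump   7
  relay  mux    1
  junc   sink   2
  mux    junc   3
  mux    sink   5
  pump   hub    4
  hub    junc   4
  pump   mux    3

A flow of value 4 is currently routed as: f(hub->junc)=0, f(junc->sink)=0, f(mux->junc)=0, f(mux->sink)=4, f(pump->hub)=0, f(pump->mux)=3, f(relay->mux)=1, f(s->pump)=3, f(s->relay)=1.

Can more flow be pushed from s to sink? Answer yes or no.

Yes

Residual path s->pump->hub->junc->sink has bottleneck 2 > 0.
Pushing 2 along it raises the flow to 6, so the given flow is not maximum.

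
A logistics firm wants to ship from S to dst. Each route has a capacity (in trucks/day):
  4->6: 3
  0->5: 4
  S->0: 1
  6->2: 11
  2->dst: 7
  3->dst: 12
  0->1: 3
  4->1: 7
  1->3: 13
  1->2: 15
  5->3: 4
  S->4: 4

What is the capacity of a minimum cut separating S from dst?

Max flow = 5 (via 2 augmenting paths).
In the residual at optimum, the set reachable from S is {S}.
Cut edges: S->0 (cap 1), S->4 (cap 4). Sum = 5.

5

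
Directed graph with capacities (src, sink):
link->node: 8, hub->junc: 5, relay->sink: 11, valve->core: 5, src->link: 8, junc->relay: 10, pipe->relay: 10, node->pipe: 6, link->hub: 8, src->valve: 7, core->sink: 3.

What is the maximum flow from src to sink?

Augment src->valve->core->sink: bottleneck 3. Total 3.
Augment src->link->hub->junc->relay->sink: bottleneck 5. Total 8.
Augment src->link->node->pipe->relay->sink: bottleneck 3. Total 11.
No augmenting path remains in the residual graph.

11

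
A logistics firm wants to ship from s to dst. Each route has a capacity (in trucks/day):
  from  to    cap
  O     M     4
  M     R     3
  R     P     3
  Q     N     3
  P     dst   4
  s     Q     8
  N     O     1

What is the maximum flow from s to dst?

Augment s→Q→N→O→M→R→P→dst: bottleneck 1. Total 1.
No augmenting path remains in the residual graph.

1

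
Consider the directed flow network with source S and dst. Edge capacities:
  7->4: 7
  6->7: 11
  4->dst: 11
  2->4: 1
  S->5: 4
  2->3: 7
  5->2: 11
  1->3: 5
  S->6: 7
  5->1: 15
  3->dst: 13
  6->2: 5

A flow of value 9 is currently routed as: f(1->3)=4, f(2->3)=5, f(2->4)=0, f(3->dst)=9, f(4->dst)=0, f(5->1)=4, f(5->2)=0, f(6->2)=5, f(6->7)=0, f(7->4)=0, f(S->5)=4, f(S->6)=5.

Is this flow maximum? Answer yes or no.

Residual path S->6->7->4->dst has bottleneck 2 > 0.
Pushing 2 along it raises the flow to 11, so the given flow is not maximum.

No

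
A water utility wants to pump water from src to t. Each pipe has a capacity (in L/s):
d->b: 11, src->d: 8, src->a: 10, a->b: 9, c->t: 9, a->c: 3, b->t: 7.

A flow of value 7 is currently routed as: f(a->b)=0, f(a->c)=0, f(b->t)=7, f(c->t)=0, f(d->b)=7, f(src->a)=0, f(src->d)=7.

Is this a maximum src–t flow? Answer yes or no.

No

Residual path src->a->c->t has bottleneck 3 > 0.
Pushing 3 along it raises the flow to 10, so the given flow is not maximum.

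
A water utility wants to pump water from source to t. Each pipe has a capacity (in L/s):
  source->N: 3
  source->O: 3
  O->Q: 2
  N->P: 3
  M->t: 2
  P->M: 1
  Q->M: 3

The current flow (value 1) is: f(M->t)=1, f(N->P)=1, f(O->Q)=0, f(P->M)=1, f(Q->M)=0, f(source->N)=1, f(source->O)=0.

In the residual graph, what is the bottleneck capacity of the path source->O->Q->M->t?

1

Residual capacities along the path: source->O: 3, O->Q: 2, Q->M: 3, M->t: 1.
Minimum is 1.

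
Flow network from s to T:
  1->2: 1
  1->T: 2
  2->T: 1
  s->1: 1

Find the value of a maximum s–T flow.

Augment s->1->T: bottleneck 1. Total 1.
No augmenting path remains in the residual graph.

1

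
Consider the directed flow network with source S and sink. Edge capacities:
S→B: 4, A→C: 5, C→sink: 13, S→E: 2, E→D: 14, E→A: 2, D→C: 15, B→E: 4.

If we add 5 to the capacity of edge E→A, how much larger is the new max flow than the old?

Original max flow = 6.
Edge E→A does not cross the min cut (source side {S}), so extra capacity there cannot help.
New max flow = 6. Increase = 0.

0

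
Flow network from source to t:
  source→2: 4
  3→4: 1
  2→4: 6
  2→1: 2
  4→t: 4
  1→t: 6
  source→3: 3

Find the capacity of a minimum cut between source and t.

5

Max flow = 5 (via 3 augmenting paths).
In the residual at optimum, the set reachable from source is {3, source}.
Cut edges: source→2 (cap 4), 3→4 (cap 1). Sum = 5.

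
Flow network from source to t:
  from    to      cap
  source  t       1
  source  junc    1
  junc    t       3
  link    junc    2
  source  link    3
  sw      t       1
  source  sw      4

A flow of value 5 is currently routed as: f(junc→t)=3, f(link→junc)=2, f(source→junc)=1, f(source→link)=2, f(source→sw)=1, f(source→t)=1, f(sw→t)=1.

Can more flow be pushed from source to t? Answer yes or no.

No

Residual reachable from source: {link, source, sw}; t is not reachable.
Saturated cut: source→junc, source→t, link→junc, sw→t with total capacity 5 = current flow value. Flow is maximum.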